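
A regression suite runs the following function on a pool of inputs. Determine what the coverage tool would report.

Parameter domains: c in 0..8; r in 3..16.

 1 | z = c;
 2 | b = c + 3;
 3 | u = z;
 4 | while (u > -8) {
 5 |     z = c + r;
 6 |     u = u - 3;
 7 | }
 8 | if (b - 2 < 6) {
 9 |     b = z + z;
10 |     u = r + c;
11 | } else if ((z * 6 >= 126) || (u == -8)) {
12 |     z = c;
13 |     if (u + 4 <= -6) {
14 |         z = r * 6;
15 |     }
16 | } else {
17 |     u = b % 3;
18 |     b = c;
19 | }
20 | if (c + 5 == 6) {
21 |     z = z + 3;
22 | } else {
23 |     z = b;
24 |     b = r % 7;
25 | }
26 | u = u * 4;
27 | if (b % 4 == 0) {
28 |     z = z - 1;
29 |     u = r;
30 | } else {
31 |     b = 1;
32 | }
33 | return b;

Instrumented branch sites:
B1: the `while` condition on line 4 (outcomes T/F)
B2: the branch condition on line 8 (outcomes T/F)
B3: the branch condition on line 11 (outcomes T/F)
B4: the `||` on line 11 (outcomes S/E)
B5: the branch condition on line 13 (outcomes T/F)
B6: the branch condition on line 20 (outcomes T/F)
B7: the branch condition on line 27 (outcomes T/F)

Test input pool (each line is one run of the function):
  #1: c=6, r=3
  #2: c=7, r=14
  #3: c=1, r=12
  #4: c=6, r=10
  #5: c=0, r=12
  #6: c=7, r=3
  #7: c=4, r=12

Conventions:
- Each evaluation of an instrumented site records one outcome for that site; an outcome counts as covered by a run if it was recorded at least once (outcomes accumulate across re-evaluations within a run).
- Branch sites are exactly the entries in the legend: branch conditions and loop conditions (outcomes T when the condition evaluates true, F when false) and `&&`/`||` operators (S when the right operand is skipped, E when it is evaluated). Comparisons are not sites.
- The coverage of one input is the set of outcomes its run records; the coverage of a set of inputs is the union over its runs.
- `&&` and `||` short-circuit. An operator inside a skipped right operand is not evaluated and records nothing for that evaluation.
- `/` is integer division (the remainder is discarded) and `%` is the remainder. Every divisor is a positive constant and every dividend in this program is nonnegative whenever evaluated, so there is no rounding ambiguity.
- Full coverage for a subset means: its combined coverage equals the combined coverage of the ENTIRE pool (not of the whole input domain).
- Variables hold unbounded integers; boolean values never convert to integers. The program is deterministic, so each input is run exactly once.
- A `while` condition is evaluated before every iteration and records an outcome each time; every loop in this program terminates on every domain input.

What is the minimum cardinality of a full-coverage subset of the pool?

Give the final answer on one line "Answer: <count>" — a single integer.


test 1 (c=6, r=3) fires B1->T, B1->T, B1->T, B1->T, B1->T, B1->F, B2->F, B4->E, B3->F, B6->F, B7->F; hits B1=T, B1=F, B2=F, B3=F, B4=E, B6=F, B7=F
test 2 (c=7, r=14) fires B1->T, B1->T, B1->T, B1->T, B1->T, B1->F, B2->F, B4->S, B3->T, B5->F, B6->F, B7->T; hits B1=T, B1=F, B2=F, B3=T, B4=S, B5=F, B6=F, B7=T
test 3 (c=1, r=12) fires B1->T, B1->T, B1->T, B1->F, B2->T, B6->T, B7->F; hits B1=T, B1=F, B2=T, B6=T, B7=F
test 4 (c=6, r=10) fires B1->T, B1->T, B1->T, B1->T, B1->T, B1->F, B2->F, B4->E, B3->F, B6->F, B7->F; hits B1=T, B1=F, B2=F, B3=F, B4=E, B6=F, B7=F
test 5 (c=0, r=12) fires B1->T, B1->T, B1->T, B1->F, B2->T, B6->F, B7->F; hits B1=T, B1=F, B2=T, B6=F, B7=F
test 6 (c=7, r=3) fires B1->T, B1->T, B1->T, B1->T, B1->T, B1->F, B2->F, B4->E, B3->T, B5->F, B6->F, B7->F; hits B1=T, B1=F, B2=F, B3=T, B4=E, B5=F, B6=F, B7=F
test 7 (c=4, r=12) fires B1->T, B1->T, B1->T, B1->T, B1->F, B2->T, B6->F, B7->F; hits B1=T, B1=F, B2=T, B6=F, B7=F
union over all inputs: B1=T, B1=F, B2=T, B2=F, B3=T, B3=F, B4=S, B4=E, B5=F, B6=T, B6=F, B7=T, B7=F (13 outcomes)
no size-1 subset reaches all 13 outcomes (best union: 8/13)
no size-2 subset reaches all 13 outcomes (best union: 11/13)
size 3: inputs {1, 2, 3} cover all 13 outcomes, and no lexicographically smaller subset of this size does
Answer: 3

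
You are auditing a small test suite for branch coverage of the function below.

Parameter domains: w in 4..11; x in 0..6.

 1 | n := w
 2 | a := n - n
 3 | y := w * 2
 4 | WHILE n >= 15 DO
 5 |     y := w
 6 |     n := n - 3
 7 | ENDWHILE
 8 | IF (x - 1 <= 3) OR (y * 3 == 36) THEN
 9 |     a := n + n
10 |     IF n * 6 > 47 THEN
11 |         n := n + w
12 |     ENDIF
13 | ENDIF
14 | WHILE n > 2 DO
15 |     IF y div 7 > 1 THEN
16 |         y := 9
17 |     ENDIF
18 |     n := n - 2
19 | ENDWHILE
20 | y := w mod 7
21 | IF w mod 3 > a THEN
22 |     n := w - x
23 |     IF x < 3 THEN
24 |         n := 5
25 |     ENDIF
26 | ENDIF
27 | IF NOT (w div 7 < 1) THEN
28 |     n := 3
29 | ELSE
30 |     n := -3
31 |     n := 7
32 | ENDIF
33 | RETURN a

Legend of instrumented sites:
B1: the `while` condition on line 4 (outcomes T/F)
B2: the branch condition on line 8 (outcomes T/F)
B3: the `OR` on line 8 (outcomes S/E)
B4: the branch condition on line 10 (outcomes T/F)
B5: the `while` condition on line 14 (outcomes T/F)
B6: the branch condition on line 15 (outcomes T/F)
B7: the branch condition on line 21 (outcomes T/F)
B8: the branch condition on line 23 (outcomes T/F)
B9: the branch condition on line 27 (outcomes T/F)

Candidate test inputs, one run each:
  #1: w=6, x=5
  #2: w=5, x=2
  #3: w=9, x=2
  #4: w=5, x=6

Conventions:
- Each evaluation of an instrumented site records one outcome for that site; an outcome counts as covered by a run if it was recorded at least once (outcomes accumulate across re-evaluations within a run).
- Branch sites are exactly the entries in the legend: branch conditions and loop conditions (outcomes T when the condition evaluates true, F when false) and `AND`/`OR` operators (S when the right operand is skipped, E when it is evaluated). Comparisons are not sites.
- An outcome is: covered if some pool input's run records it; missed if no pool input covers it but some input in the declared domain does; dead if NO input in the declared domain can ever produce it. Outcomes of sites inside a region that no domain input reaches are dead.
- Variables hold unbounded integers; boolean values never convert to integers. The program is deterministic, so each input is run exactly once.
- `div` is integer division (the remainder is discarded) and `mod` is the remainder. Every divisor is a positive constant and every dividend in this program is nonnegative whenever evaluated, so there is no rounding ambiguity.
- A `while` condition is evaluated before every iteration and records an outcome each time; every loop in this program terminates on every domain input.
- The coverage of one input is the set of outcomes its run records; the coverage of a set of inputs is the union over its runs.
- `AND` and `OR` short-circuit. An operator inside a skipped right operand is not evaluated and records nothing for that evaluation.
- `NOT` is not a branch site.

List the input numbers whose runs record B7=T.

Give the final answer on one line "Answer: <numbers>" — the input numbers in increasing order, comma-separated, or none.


input #1 (w=6, x=5): never hits B7=T
input #2 (w=5, x=2): never hits B7=T
input #3 (w=9, x=2): never hits B7=T
input #4 (w=5, x=6): hits B7=T
Answer: 4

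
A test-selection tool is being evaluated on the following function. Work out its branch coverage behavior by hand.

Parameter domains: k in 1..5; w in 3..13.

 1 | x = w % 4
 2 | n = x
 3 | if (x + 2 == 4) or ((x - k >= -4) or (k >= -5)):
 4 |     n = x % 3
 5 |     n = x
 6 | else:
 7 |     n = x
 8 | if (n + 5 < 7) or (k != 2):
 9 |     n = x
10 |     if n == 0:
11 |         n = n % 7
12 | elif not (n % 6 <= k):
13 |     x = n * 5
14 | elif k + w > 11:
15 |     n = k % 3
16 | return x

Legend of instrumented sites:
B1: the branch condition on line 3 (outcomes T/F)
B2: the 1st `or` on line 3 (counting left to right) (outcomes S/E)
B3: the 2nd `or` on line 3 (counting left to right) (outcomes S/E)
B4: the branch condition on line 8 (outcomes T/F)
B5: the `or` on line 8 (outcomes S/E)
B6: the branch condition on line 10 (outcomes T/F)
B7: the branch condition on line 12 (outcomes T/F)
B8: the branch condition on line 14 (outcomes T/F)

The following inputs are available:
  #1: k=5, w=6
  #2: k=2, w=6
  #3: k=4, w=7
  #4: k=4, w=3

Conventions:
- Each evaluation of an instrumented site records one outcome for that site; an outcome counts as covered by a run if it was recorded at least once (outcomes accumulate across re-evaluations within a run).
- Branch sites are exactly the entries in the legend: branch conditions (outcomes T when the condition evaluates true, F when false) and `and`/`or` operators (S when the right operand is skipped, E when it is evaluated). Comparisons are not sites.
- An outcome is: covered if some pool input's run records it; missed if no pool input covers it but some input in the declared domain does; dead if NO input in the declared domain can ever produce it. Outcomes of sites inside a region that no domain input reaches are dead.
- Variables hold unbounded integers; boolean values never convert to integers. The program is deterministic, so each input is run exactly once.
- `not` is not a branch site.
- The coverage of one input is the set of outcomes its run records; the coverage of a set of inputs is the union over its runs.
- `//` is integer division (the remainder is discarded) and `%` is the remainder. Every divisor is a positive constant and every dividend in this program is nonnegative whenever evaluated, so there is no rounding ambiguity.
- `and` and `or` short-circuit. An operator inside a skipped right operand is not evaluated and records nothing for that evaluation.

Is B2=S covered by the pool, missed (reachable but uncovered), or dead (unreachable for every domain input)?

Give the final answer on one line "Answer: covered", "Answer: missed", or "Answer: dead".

B2=S is recorded by pool input(s) 1, 2 -> covered

Answer: covered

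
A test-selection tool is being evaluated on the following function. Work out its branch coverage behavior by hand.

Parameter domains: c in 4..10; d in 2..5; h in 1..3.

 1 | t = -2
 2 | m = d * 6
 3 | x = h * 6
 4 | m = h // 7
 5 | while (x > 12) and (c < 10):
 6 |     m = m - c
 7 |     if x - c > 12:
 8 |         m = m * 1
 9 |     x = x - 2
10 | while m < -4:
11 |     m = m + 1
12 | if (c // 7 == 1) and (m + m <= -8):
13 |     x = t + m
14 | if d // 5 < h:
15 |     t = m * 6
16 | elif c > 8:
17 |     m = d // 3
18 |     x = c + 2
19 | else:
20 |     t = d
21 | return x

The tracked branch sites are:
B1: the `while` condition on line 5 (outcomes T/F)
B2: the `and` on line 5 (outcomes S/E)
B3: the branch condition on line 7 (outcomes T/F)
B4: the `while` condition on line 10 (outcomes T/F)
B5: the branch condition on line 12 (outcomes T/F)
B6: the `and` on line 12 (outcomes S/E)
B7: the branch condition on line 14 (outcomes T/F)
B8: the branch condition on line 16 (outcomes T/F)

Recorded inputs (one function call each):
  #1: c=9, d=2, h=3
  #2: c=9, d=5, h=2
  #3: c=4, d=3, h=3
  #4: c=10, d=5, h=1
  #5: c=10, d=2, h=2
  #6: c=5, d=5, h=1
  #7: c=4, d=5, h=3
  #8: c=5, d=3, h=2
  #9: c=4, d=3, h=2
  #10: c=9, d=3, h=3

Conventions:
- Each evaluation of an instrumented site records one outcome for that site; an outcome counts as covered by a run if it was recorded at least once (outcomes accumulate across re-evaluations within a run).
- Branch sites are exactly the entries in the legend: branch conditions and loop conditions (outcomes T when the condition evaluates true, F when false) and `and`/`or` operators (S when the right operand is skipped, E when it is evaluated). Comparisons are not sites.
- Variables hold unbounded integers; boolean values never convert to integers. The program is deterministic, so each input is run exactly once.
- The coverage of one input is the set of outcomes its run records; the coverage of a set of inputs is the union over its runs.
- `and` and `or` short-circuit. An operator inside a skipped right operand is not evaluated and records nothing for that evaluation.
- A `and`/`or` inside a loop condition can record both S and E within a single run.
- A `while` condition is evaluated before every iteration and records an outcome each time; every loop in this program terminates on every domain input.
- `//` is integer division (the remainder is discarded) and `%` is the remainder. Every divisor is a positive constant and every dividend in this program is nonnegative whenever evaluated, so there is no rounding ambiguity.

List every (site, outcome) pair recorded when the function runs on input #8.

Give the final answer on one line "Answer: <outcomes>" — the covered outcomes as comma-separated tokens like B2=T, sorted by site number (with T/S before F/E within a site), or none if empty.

Tracing the run of input #8 (c=5, d=3, h=2):
  B2->S, B1->F, B4->F, B6->S, B5->F, B7->T
deduplicating events, the covered set is: B1=F, B2=S, B4=F, B5=F, B6=S, B7=T

Answer: B1=F, B2=S, B4=F, B5=F, B6=S, B7=T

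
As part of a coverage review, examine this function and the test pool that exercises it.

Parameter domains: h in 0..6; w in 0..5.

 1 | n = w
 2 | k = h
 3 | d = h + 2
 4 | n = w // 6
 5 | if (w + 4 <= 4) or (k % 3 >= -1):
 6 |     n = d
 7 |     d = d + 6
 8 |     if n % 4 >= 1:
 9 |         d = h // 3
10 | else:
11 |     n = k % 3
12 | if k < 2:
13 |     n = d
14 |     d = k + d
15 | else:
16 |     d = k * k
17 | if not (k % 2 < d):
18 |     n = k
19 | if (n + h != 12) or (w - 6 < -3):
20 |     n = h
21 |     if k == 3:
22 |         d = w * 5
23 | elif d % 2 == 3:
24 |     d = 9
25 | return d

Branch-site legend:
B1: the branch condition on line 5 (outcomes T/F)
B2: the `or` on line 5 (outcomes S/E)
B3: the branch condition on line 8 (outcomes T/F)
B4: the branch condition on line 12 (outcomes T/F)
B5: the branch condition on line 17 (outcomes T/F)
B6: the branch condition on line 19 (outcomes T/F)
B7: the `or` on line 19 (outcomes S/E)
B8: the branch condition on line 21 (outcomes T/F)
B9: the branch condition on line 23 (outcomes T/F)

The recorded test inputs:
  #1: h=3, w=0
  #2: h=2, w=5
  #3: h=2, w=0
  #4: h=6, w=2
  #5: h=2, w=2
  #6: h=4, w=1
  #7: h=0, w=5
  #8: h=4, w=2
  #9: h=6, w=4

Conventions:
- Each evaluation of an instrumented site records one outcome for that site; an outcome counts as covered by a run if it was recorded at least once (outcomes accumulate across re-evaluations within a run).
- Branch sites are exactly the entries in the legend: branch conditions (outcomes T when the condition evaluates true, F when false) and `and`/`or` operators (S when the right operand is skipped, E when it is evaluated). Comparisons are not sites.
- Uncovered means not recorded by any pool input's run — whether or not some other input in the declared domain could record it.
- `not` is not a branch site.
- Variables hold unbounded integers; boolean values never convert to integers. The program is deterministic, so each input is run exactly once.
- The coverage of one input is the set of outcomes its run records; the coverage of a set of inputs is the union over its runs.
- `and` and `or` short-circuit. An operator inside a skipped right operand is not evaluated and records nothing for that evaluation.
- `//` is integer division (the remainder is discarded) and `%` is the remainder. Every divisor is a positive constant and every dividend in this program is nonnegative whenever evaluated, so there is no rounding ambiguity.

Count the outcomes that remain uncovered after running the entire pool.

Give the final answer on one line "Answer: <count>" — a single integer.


run #1 (h=3, w=0) runs B2->S, B1->T, B3->T, B4->F, B5->F, B7->S, B6->T, B8->T; records B1=T, B2=S, B3=T, B4=F, B5=F, B6=T, B7=S, B8=T
run #2 (h=2, w=5) runs B2->E, B1->T, B3->F, B4->F, B5->F, B7->S, B6->T, B8->F; records B1=T, B2=E, B3=F, B4=F, B5=F, B6=T, B7=S, B8=F
run #3 (h=2, w=0) runs B2->S, B1->T, B3->F, B4->F, B5->F, B7->S, B6->T, B8->F; records B1=T, B2=S, B3=F, B4=F, B5=F, B6=T, B7=S, B8=F
run #4 (h=6, w=2) runs B2->E, B1->T, B3->F, B4->F, B5->F, B7->S, B6->T, B8->F; records B1=T, B2=E, B3=F, B4=F, B5=F, B6=T, B7=S, B8=F
run #5 (h=2, w=2) runs B2->E, B1->T, B3->F, B4->F, B5->F, B7->S, B6->T, B8->F; records B1=T, B2=E, B3=F, B4=F, B5=F, B6=T, B7=S, B8=F
run #6 (h=4, w=1) runs B2->E, B1->T, B3->T, B4->F, B5->F, B7->S, B6->T, B8->F; records B1=T, B2=E, B3=T, B4=F, B5=F, B6=T, B7=S, B8=F
run #7 (h=0, w=5) runs B2->E, B1->T, B3->T, B4->T, B5->T, B7->S, B6->T, B8->F; records B1=T, B2=E, B3=T, B4=T, B5=T, B6=T, B7=S, B8=F
run #8 (h=4, w=2) runs B2->E, B1->T, B3->T, B4->F, B5->F, B7->S, B6->T, B8->F; records B1=T, B2=E, B3=T, B4=F, B5=F, B6=T, B7=S, B8=F
run #9 (h=6, w=4) runs B2->E, B1->T, B3->F, B4->F, B5->F, B7->S, B6->T, B8->F; records B1=T, B2=E, B3=F, B4=F, B5=F, B6=T, B7=S, B8=F
union over the pool: B1=T, B2=S, B2=E, B3=T, B3=F, B4=T, B4=F, B5=T, B5=F, B6=T, B7=S, B8=T, B8=F
uncovered (5 of 18): B1=F, B6=F, B7=E, B9=T, B9=F
Answer: 5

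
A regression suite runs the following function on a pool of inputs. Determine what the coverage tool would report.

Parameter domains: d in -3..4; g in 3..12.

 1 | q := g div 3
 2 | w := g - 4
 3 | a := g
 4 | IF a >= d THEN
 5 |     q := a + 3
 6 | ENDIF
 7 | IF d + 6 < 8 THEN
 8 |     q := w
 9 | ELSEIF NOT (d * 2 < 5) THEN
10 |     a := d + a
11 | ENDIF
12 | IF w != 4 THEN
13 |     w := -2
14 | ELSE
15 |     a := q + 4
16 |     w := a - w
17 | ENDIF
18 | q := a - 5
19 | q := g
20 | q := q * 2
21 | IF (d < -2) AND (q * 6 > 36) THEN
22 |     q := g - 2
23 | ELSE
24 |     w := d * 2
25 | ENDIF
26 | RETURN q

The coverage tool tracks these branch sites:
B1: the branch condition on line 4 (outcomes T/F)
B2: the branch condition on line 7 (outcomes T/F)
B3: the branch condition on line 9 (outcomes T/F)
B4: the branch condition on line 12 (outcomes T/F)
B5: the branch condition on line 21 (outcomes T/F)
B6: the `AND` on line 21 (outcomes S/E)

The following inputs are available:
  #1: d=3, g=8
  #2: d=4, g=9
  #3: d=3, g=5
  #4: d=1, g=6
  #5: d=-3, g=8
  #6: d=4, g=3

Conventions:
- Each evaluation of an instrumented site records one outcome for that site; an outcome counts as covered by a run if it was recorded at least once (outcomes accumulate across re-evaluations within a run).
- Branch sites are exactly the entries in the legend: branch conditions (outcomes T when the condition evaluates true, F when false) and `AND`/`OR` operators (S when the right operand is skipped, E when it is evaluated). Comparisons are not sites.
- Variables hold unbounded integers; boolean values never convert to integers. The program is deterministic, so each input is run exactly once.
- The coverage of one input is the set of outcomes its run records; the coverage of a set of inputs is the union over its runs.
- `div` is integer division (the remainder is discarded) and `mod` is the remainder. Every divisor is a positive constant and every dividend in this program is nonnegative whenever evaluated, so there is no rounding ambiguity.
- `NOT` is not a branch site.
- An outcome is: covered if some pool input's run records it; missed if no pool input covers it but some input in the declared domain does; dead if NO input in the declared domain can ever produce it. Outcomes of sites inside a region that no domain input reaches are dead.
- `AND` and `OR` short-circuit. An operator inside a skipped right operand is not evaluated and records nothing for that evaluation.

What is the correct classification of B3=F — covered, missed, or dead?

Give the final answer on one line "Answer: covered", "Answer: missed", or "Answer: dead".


no pool input records B3=F
but domain input (d=2, g=3) does record it -> reachable, so missed
Answer: missed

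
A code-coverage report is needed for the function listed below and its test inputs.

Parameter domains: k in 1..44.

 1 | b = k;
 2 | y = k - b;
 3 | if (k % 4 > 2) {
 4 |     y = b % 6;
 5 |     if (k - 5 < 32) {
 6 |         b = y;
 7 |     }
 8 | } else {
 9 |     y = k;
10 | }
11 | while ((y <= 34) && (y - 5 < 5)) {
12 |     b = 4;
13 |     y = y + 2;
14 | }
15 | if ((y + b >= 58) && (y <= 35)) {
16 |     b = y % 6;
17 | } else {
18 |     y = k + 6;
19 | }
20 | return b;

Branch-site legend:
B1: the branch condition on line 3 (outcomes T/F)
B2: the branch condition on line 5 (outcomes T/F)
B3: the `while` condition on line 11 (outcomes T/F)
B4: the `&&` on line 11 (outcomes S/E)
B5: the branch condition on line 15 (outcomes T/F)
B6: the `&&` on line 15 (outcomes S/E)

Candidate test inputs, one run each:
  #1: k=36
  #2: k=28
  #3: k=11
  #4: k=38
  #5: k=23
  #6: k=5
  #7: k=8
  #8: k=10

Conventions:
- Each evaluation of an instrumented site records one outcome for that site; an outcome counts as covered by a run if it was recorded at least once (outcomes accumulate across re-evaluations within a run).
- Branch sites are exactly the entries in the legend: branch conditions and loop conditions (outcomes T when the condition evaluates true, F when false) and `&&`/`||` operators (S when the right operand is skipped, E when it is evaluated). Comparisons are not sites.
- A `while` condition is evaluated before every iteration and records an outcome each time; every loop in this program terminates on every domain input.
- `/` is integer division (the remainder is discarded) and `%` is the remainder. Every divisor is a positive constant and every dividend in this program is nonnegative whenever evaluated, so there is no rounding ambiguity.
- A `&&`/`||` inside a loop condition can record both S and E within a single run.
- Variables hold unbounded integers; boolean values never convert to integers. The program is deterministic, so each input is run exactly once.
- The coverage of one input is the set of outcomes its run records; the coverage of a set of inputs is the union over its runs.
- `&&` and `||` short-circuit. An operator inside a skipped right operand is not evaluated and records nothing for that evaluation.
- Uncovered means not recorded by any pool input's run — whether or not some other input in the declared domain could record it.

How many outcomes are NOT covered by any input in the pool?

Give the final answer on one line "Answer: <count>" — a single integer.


test 1 (k=36) hits B1=F, B3=F, B4=S, B5=F, B6=E
test 2 (k=28) hits B1=F, B3=F, B4=E, B5=F, B6=S
test 3 (k=11) hits B1=T, B2=T, B3=T, B3=F, B4=E, B5=F, B6=S
test 4 (k=38) hits B1=F, B3=F, B4=S, B5=F, B6=E
test 5 (k=23) hits B1=T, B2=T, B3=T, B3=F, B4=E, B5=F, B6=S
test 6 (k=5) hits B1=F, B3=T, B3=F, B4=E, B5=F, B6=S
test 7 (k=8) hits B1=F, B3=T, B3=F, B4=E, B5=F, B6=S
test 8 (k=10) hits B1=F, B3=F, B4=E, B5=F, B6=S
union over the pool: B1=T, B1=F, B2=T, B3=T, B3=F, B4=S, B4=E, B5=F, B6=S, B6=E
uncovered (2 of 12): B2=F, B5=T
Answer: 2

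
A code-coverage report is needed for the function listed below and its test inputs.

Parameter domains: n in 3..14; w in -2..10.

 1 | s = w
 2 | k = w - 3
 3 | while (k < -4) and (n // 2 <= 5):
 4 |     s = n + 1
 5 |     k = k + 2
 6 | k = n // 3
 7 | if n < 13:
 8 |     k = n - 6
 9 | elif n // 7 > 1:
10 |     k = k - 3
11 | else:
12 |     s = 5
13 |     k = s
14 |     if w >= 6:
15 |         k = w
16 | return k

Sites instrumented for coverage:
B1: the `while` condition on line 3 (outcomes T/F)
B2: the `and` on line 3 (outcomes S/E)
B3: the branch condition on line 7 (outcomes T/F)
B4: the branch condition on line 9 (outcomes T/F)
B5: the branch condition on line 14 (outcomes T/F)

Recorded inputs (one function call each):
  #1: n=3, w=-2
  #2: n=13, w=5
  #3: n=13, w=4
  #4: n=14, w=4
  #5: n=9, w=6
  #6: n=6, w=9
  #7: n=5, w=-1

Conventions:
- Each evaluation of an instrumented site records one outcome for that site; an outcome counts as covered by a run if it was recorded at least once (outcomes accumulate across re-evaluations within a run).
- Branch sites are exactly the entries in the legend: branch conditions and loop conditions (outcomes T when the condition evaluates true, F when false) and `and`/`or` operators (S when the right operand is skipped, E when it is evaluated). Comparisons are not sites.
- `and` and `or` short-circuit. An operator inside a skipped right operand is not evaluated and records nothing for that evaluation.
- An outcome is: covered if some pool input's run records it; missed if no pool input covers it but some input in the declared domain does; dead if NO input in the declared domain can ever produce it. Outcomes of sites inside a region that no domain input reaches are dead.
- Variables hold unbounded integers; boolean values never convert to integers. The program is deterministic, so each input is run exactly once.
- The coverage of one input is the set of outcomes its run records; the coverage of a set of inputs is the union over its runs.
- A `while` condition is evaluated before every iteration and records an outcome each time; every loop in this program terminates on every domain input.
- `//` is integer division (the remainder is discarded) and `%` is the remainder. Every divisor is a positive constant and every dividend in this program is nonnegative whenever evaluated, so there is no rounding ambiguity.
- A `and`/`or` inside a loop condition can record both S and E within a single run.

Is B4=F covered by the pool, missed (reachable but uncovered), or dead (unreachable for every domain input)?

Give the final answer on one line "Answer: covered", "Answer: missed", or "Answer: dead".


B4=F is recorded by pool input(s) 2, 3 -> covered
Answer: covered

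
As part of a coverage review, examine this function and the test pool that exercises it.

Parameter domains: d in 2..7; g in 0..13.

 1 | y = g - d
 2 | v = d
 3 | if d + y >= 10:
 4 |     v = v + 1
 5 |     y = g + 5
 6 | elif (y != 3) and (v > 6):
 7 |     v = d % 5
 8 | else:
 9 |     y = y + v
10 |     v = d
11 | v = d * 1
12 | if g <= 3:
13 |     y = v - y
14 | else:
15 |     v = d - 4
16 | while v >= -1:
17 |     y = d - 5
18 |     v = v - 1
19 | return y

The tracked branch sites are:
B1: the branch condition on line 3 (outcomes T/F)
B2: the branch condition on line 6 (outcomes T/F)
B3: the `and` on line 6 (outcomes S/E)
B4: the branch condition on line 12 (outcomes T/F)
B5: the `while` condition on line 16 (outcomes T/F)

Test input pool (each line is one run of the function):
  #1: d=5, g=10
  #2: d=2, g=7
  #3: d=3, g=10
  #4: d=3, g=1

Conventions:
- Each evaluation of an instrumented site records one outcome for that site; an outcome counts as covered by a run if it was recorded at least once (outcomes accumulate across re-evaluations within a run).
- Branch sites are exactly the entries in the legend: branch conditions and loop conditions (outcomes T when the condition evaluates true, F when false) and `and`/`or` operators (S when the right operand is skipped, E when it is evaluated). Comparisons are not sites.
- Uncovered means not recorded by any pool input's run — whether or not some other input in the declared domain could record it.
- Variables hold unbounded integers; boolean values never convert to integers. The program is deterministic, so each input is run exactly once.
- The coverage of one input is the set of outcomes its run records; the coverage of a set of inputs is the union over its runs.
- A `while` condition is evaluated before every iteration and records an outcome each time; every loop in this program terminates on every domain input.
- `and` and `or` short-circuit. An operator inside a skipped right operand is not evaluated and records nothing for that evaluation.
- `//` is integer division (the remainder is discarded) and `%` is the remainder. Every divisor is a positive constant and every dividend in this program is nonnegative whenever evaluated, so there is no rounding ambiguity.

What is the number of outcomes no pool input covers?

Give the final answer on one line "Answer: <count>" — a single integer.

#1 (d=5, g=10) -> B1->T, B4->F, B5->T, B5->T, B5->T, B5->F; covered: B1=T, B4=F, B5=T, B5=F
#2 (d=2, g=7) -> B1->F, B3->E, B2->F, B4->F, B5->F; covered: B1=F, B2=F, B3=E, B4=F, B5=F
#3 (d=3, g=10) -> B1->T, B4->F, B5->T, B5->F; covered: B1=T, B4=F, B5=T, B5=F
#4 (d=3, g=1) -> B1->F, B3->E, B2->F, B4->T, B5->T, B5->T, B5->T, B5->T, B5->T, B5->F; covered: B1=F, B2=F, B3=E, B4=T, B5=T, B5=F
union over the pool: B1=T, B1=F, B2=F, B3=E, B4=T, B4=F, B5=T, B5=F
uncovered (2 of 10): B2=T, B3=S

Answer: 2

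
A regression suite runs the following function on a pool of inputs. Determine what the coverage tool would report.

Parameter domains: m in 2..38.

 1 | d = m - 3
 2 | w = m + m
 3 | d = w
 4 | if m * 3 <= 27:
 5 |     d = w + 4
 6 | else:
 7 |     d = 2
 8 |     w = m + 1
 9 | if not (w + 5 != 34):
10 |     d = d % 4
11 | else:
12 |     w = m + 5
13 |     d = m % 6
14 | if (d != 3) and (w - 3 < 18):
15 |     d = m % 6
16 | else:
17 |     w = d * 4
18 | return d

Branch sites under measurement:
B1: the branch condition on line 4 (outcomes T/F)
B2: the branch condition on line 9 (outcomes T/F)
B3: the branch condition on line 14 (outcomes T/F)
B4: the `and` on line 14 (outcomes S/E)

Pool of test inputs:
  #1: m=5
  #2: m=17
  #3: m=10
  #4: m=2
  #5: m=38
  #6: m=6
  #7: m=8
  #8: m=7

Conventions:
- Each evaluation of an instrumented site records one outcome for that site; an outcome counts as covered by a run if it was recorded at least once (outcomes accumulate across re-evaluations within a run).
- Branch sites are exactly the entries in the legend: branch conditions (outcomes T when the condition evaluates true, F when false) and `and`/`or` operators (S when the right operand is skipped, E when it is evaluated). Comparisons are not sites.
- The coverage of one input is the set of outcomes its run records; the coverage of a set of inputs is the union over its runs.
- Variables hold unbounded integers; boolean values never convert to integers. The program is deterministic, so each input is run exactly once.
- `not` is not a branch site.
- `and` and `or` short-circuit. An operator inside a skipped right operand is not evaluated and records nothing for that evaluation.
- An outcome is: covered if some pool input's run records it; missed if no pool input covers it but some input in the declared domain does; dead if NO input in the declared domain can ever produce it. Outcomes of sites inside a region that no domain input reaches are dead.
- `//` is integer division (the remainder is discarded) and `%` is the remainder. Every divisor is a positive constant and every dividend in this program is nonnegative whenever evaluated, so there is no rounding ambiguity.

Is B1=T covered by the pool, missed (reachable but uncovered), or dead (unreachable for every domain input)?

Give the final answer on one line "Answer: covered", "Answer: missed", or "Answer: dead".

B1=T is recorded by pool input(s) 1, 4, 6, 7, 8 -> covered

Answer: covered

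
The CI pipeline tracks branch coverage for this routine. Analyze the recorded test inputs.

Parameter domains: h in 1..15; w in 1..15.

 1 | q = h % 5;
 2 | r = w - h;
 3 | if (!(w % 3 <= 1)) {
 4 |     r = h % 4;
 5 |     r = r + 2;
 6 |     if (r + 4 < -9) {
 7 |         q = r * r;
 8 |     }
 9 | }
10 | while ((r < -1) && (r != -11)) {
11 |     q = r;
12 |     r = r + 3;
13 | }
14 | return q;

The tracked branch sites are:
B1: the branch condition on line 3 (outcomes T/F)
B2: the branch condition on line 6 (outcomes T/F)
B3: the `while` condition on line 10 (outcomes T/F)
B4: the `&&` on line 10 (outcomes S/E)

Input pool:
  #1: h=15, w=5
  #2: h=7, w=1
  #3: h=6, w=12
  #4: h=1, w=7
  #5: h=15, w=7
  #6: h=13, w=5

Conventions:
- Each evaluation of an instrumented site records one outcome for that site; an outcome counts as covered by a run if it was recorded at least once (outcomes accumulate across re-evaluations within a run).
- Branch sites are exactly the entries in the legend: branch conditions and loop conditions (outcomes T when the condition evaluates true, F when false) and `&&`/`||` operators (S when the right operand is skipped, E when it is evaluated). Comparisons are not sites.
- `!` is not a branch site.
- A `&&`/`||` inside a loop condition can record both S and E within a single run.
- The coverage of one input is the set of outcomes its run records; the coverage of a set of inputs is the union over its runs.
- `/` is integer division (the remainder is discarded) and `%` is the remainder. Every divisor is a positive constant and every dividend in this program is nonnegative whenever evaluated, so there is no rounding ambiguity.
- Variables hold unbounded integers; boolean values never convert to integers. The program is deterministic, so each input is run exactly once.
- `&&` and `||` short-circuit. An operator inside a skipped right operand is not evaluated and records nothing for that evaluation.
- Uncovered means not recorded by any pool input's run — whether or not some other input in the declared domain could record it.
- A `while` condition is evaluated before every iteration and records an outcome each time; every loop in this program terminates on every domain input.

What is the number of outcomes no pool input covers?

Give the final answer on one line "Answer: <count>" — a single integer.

test 1 (h=15, w=5) fires B1->T, B2->F, B4->S, B3->F; hits B1=T, B2=F, B3=F, B4=S
test 2 (h=7, w=1) fires B1->F, B4->E, B3->T, B4->E, B3->T, B4->S, B3->F; hits B1=F, B3=T, B3=F, B4=S, B4=E
test 3 (h=6, w=12) fires B1->F, B4->S, B3->F; hits B1=F, B3=F, B4=S
test 4 (h=1, w=7) fires B1->F, B4->S, B3->F; hits B1=F, B3=F, B4=S
test 5 (h=15, w=7) fires B1->F, B4->E, B3->T, B4->E, B3->T, B4->E, B3->T, B4->S, B3->F; hits B1=F, B3=T, B3=F, B4=S, B4=E
test 6 (h=13, w=5) fires B1->T, B2->F, B4->S, B3->F; hits B1=T, B2=F, B3=F, B4=S
union over the pool: B1=T, B1=F, B2=F, B3=T, B3=F, B4=S, B4=E
uncovered (1 of 8): B2=T

Answer: 1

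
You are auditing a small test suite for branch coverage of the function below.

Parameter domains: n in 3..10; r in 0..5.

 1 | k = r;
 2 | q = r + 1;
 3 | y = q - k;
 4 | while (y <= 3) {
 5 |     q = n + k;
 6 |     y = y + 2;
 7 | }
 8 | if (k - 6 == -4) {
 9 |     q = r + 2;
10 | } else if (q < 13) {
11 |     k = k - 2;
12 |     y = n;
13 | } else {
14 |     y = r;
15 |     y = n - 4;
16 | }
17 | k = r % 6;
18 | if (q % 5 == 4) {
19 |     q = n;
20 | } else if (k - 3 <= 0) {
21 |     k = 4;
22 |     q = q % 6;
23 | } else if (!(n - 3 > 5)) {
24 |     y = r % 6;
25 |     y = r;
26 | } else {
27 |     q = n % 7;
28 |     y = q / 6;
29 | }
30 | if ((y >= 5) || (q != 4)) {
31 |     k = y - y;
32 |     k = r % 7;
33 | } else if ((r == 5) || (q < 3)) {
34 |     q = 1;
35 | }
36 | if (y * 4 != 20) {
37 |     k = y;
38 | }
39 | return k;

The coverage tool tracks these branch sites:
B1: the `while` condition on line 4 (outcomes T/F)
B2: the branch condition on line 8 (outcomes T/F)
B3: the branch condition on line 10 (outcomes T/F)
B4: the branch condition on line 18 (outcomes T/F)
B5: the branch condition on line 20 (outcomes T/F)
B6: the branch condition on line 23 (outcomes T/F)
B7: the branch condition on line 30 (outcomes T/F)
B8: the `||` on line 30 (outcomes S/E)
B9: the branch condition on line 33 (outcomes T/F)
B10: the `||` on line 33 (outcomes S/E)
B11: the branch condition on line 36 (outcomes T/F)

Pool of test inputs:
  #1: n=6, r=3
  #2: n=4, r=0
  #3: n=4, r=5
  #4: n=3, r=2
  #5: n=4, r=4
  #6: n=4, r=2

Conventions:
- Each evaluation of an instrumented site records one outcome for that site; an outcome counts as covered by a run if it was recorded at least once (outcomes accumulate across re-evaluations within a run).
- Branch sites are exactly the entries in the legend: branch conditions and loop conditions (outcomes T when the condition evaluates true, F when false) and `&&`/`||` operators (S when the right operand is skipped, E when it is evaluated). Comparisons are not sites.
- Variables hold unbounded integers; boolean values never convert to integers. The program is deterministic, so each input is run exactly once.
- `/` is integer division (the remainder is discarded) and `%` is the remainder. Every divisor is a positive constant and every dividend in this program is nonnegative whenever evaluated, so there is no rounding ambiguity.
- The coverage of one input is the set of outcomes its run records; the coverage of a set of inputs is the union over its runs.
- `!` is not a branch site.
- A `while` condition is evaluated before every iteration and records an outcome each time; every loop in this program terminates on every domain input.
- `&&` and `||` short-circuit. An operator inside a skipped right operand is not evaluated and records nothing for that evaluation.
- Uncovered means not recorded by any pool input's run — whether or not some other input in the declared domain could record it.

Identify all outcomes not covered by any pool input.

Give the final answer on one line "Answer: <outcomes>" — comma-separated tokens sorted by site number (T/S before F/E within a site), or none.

#1 (n=6, r=3) -> B1->T, B1->T, B1->F, B2->F, B3->T, B4->T, B8->S, B7->T, B11->T; covered: B1=T, B1=F, B2=F, B3=T, B4=T, B7=T, B8=S, B11=T
#2 (n=4, r=0) -> B1->T, B1->T, B1->F, B2->F, B3->T, B4->T, B8->E, B7->F, B10->E, B9->F, B11->T; covered: B1=T, B1=F, B2=F, B3=T, B4=T, B7=F, B8=E, B9=F, B10=E, B11=T
#3 (n=4, r=5) -> B1->T, B1->T, B1->F, B2->F, B3->T, B4->T, B8->E, B7->F, B10->S, B9->T, B11->T; covered: B1=T, B1=F, B2=F, B3=T, B4=T, B7=F, B8=E, B9=T, B10=S, B11=T
#4 (n=3, r=2) -> B1->T, B1->T, B1->F, B2->T, B4->T, B8->S, B7->T, B11->F; covered: B1=T, B1=F, B2=T, B4=T, B7=T, B8=S, B11=F
#5 (n=4, r=4) -> B1->T, B1->T, B1->F, B2->F, B3->T, B4->F, B5->F, B6->T, B8->E, B7->T, B11->T; covered: B1=T, B1=F, B2=F, B3=T, B4=F, B5=F, B6=T, B7=T, B8=E, B11=T
#6 (n=4, r=2) -> B1->T, B1->T, B1->F, B2->T, B4->T, B8->S, B7->T, B11->F; covered: B1=T, B1=F, B2=T, B4=T, B7=T, B8=S, B11=F
union over the pool: B1=T, B1=F, B2=T, B2=F, B3=T, B4=T, B4=F, B5=F, B6=T, B7=T, B7=F, B8=S, B8=E, B9=T, B9=F, B10=S, B10=E, B11=T, B11=F
uncovered (3 of 22): B3=F, B5=T, B6=F

Answer: B3=F, B5=T, B6=F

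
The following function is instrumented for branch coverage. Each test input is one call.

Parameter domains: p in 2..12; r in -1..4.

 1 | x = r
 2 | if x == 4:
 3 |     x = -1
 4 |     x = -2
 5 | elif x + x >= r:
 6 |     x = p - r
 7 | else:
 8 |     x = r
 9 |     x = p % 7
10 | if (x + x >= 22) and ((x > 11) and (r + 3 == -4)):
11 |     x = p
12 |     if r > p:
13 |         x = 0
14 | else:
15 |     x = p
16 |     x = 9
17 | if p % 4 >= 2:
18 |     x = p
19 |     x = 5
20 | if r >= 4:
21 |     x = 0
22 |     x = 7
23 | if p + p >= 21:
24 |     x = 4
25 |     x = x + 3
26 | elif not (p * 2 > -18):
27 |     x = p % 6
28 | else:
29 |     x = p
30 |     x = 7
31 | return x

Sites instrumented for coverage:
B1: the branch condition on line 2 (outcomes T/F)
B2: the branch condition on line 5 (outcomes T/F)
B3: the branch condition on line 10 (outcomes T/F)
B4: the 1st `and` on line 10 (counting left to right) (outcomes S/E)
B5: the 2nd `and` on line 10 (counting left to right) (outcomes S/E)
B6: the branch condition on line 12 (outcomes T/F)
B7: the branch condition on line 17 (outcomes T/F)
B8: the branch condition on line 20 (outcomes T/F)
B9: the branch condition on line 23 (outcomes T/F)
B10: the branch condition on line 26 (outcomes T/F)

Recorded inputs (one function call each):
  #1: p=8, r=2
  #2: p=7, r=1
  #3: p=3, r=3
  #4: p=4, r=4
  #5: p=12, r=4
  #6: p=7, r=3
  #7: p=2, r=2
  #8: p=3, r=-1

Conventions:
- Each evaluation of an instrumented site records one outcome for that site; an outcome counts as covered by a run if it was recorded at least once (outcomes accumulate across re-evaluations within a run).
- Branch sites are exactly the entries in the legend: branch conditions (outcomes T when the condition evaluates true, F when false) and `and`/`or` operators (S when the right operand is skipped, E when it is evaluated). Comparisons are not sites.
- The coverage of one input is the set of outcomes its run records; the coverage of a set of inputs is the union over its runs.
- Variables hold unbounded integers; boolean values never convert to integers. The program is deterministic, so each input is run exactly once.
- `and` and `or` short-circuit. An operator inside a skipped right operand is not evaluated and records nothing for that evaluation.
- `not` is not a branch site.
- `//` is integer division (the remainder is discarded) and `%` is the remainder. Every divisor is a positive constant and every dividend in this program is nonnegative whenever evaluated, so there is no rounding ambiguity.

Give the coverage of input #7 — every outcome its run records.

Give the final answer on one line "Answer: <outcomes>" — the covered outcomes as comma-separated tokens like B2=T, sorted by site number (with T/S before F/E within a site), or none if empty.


Tracing the run of input #7 (p=2, r=2):
  B1->F, B2->T, B4->S, B3->F, B7->T, B8->F, B9->F, B10->F
collecting distinct outcomes: B1=F, B2=T, B3=F, B4=S, B7=T, B8=F, B9=F, B10=F
Answer: B1=F, B2=T, B3=F, B4=S, B7=T, B8=F, B9=F, B10=F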